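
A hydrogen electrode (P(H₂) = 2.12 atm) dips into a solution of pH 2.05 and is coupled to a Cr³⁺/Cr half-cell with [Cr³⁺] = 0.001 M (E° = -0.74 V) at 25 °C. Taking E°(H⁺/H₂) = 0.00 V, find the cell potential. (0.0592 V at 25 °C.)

0.67 V

The hydrogen couple is the cathode, so E°_cell = 0.74 V; n = 6.
[H⁺] = 10^(−2.05) = 0.0089 M, and Q = [Cr³⁺]^2·P(H₂)^3 / [H⁺]^6 = 1.9 × 10^7.
E = E° − (0.0592/6) log Q = 0.74 − (0.0592/6)(7.279) = 0.668 V.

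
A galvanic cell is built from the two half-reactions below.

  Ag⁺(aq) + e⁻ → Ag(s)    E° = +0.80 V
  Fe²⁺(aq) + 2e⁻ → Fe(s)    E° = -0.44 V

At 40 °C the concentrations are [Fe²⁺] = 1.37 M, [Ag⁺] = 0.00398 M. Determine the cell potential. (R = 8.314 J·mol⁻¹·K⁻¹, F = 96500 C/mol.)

1.09 V

The Ag⁺/Ag couple has the higher reduction potential and acts as the cathode, so E°_cell = +0.80 − (-0.44) = 1.24 V.
Balancing electrons gives n = 2; the reaction quotient is Q = [Fe²⁺]/[Ag⁺]^2 = 8.65 × 10^4.
E = E° − (RT/nF) ln Q = 1.24 − (8.314×313)/(2×96500) × (11.368) = 1.240 − 0.153 = 1.087 V.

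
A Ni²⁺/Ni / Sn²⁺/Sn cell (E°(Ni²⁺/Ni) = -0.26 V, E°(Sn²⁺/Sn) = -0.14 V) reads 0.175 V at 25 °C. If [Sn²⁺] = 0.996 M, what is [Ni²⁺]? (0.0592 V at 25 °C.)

0.014 M

From the Nernst equation, log Q = n(E° − E)/0.0592 = 2(0.12 − 0.175)/0.0592 = -1.858, so Q = 0.0139.
With Q = [Ni²⁺]/[Sn²⁺] and the known concentrations, [Ni²⁺] in the numerator gives [Ni²⁺] = 0.014 M.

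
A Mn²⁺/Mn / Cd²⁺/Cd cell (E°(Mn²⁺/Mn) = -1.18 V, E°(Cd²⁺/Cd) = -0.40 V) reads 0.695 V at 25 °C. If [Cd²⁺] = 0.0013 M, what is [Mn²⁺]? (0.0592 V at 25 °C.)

From the Nernst equation, log Q = n(E° − E)/0.0592 = 2(0.78 − 0.695)/0.0592 = 2.872, so Q = 744.
With Q = [Mn²⁺]/[Cd²⁺] and the known concentrations, [Mn²⁺] in the numerator gives [Mn²⁺] = 0.97 M.

0.97 M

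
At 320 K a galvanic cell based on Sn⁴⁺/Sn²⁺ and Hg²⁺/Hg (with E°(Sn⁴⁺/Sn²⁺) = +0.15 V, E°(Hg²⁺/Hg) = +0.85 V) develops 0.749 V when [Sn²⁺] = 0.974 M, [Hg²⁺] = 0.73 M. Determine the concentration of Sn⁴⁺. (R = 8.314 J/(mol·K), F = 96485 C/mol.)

0.02 M

From the Nernst equation, ln Q = nF(E° − E)/RT = 2×96485×(0.70 − 0.749)/(8.314×320) = -3.554, so Q = 0.0286.
With Q = [Sn⁴⁺]/([Sn²⁺]·[Hg²⁺]) and the known concentrations, [Sn⁴⁺] in the numerator gives [Sn⁴⁺] = 0.02 M.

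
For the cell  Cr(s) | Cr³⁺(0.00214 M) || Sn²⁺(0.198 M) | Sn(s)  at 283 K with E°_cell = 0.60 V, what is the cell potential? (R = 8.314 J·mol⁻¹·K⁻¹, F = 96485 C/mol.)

0.630 V

Balancing electrons gives n = 6; the reaction quotient is Q = [Cr³⁺]^2/[Sn²⁺]^3 = 5.9 × 10^-4.
E = E° − (RT/nF) ln Q = 0.60 − (8.314×283)/(6×96485) × (-7.435) = 0.600 + 0.030 = 0.630 V.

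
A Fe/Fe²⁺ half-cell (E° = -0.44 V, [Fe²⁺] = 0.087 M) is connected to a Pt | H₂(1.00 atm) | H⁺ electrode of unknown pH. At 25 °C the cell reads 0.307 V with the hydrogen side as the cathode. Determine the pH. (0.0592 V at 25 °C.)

E°_cell = 0.44 V and n = 2.
log Q = n(E° − E)/0.0592 = 2×(0.44 − 0.307)/0.0592 = 4.493.
With Q = [Fe²⁺]·P(H₂) / [H⁺]^2, solving for [H⁺] gives log[H⁺] = -2.777, so pH = 2.78.

pH = 2.78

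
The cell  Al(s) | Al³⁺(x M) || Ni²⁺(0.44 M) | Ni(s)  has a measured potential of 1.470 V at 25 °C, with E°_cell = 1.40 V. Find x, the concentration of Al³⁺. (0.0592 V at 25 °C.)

From the Nernst equation, log Q = n(E° − E)/0.0592 = 6(1.40 − 1.470)/0.0592 = -7.095, so Q = 8.04 × 10^-8.
With Q = [Al³⁺]^2/[Ni²⁺]^3 and the known concentrations, [Al³⁺]^2 in the numerator gives [Al³⁺] = 8.3 × 10^-5 M.

8.3 × 10^-5 M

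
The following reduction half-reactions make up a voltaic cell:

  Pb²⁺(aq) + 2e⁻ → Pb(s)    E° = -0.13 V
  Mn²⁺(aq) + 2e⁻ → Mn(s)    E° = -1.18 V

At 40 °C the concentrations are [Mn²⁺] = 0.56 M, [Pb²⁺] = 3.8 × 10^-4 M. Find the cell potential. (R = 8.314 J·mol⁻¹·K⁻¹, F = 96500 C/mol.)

The Pb²⁺/Pb couple has the higher reduction potential and acts as the cathode, so E°_cell = -0.13 − (-1.18) = 1.05 V.
Balancing electrons gives n = 2; the reaction quotient is Q = [Mn²⁺]/[Pb²⁺] = 1470.
E = E° − (RT/nF) ln Q = 1.05 − (8.314×313)/(2×96500) × (7.296) = 1.050 − 0.098 = 0.952 V.

0.952 V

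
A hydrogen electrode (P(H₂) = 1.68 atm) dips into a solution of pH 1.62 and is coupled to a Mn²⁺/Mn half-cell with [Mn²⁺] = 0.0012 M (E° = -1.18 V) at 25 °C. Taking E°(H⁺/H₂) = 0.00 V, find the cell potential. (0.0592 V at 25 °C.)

The hydrogen couple is the cathode, so E°_cell = 1.18 V; n = 2.
[H⁺] = 10^(−1.62) = 0.024 M, and Q = [Mn²⁺]·P(H₂) / [H⁺]^2 = 3.50.
E = E° − (0.0592/2) log Q = 1.18 − (0.0592/2)(0.544) = 1.164 V.

1.16 V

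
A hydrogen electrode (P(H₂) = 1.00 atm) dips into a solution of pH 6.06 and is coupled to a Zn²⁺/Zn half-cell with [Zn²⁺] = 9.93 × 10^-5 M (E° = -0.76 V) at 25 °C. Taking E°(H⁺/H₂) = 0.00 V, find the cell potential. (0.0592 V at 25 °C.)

The hydrogen couple is the cathode, so E°_cell = 0.76 V; n = 2.
[H⁺] = 10^(−6.06) = 8.7 × 10^-7 M, and Q = [Zn²⁺]·P(H₂) / [H⁺]^2 = 1.31 × 10^8.
E = E° − (0.0592/2) log Q = 0.76 − (0.0592/2)(8.117) = 0.520 V.

0.52 V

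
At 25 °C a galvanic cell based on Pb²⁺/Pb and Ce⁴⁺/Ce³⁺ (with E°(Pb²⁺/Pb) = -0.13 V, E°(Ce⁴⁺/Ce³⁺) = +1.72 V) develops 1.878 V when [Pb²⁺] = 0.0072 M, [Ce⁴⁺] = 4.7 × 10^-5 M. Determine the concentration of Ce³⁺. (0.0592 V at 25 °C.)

1.9 × 10^-4 M

From the Nernst equation, log Q = n(E° − E)/0.0592 = 2(1.85 − 1.878)/0.0592 = -0.946, so Q = 0.113.
With Q = [Pb²⁺]·[Ce³⁺]^2/[Ce⁴⁺]^2 and the known concentrations, [Ce³⁺]^2 in the numerator gives [Ce³⁺] = 1.9 × 10^-4 M.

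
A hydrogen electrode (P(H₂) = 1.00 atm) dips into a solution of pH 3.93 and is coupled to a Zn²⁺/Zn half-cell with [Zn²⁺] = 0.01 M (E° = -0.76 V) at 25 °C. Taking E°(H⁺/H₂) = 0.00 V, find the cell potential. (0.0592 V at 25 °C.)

The hydrogen couple is the cathode, so E°_cell = 0.76 V; n = 2.
[H⁺] = 10^(−3.93) = 1.2 × 10^-4 M, and Q = [Zn²⁺]·P(H₂) / [H⁺]^2 = 7.24 × 10^5.
E = E° − (0.0592/2) log Q = 0.76 − (0.0592/2)(5.860) = 0.587 V.

0.59 V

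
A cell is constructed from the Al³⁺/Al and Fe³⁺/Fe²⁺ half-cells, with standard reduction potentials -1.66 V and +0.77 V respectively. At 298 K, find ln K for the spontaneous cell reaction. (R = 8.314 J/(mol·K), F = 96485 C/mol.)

E°_cell = +0.77 − (-1.66) = 2.43 V, with n = 3 electrons transferred.
At equilibrium E = 0, so the Nernst equation gives ln K = nFE°/RT = (3)(96485)(2.43)/((8.314)(298)) = 283.90.

ln K = 283.9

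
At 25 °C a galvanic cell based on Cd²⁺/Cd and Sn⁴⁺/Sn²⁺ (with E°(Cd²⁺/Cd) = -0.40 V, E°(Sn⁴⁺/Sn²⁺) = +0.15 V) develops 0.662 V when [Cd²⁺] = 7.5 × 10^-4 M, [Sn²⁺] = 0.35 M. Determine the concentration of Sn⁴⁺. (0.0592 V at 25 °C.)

From the Nernst equation, log Q = n(E° − E)/0.0592 = 2(0.55 − 0.662)/0.0592 = -3.784, so Q = 1.65 × 10^-4.
With Q = [Cd²⁺]·[Sn²⁺]/[Sn⁴⁺] and the known concentrations, [Sn⁴⁺] in the denominator gives [Sn⁴⁺] = 1.6 M.

1.6 M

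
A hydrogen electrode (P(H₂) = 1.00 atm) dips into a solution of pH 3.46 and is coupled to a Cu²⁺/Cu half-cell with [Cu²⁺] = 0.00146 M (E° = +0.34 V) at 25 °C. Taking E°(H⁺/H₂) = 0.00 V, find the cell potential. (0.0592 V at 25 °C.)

The Cu²⁺/Cu couple is the cathode, so E°_cell = 0.34 V; n = 2.
[H⁺] = 10^(−3.46) = 3.5 × 10^-4 M, and Q = [H⁺]^2 / ([Cu²⁺]·P(H₂)) = 8.23 × 10^-5.
E = E° − (0.0592/2) log Q = 0.34 − (0.0592/2)(-4.084) = 0.461 V.

0.46 V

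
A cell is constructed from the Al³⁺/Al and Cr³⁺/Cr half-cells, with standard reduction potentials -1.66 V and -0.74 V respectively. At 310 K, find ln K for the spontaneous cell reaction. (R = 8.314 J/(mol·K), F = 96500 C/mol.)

ln K = 103.3

E°_cell = -0.74 − (-1.66) = 0.92 V, with n = 3 electrons transferred.
At equilibrium E = 0, so the Nernst equation gives ln K = nFE°/RT = (3)(96500)(0.92)/((8.314)(310)) = 103.34.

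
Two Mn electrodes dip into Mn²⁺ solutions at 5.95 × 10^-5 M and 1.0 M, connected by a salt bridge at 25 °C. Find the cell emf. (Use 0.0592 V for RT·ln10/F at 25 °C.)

0.13 V

Both half-cells are Mn²⁺/Mn, so E°_cell = 0. The concentrated side is the cathode; the cell reaction moves Mn²⁺ from high to low concentration with n = 2.
Q = [Mn²⁺]_dilute/[Mn²⁺]_conc = 5.95 × 10^-5/1.0 = 5.95 × 10^-5.
E = 0 − (0.0592/2) log Q = −(0.0592/2)(-4.225) = 0.1251 V.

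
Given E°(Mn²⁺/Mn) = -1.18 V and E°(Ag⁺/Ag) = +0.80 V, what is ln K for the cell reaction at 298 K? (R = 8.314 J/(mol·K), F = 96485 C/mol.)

E°_cell = +0.80 − (-1.18) = 1.98 V, with n = 2 electrons transferred.
At equilibrium E = 0, so the Nernst equation gives ln K = nFE°/RT = (2)(96485)(1.98)/((8.314)(298)) = 154.22.

ln K = 154.2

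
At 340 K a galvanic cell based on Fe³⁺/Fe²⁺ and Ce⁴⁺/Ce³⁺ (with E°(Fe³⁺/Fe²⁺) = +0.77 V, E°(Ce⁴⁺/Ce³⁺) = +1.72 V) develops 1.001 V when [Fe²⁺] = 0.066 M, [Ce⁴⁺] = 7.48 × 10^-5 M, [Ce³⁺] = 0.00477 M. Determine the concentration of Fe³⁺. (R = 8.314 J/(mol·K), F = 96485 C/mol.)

From the Nernst equation, ln Q = nF(E° − E)/RT = 1×96485×(0.95 − 1.001)/(8.314×340) = -1.741, so Q = 0.175.
With Q = [Fe³⁺]·[Ce³⁺]/([Fe²⁺]·[Ce⁴⁺]) and the known concentrations, [Fe³⁺] in the numerator gives [Fe³⁺] = 1.8 × 10^-4 M.

1.8 × 10^-4 M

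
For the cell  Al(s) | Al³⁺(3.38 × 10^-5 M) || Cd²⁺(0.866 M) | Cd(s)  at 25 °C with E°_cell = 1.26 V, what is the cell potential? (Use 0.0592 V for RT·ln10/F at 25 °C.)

Balancing electrons gives n = 6; the reaction quotient is Q = [Al³⁺]^2/[Cd²⁺]^3 = 1.76 × 10^-9.
At 25 °C, E = E° − (0.0592/n) log Q = 1.26 − (0.0592/6)(-8.755) = 1.260 + 0.086 = 1.346 V.

1.35 V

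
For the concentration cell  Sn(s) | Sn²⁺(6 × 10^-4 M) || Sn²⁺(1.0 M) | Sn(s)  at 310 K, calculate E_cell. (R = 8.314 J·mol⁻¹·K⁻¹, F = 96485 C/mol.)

Both half-cells are Sn²⁺/Sn, so E°_cell = 0. The concentrated side is the cathode; the cell reaction moves Sn²⁺ from high to low concentration with n = 2.
Q = [Sn²⁺]_dilute/[Sn²⁺]_conc = 6 × 10^-4/1.0 = 6 × 10^-4.
E = 0 − (RT/nF) ln Q = −((8.314×310)/(2×96485))(-7.419) = 0.0991 V.

0.099 V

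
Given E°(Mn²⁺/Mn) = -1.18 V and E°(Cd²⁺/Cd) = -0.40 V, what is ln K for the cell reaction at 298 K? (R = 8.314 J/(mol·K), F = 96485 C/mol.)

ln K = 60.8

E°_cell = -0.40 − (-1.18) = 0.78 V, with n = 2 electrons transferred.
At equilibrium E = 0, so the Nernst equation gives ln K = nFE°/RT = (2)(96485)(0.78)/((8.314)(298)) = 60.75.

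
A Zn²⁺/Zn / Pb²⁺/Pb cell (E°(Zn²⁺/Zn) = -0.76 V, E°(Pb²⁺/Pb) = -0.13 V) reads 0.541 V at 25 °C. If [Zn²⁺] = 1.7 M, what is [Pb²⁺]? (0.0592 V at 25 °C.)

From the Nernst equation, log Q = n(E° − E)/0.0592 = 2(0.63 − 0.541)/0.0592 = 3.007, so Q = 1020.
With Q = [Zn²⁺]/[Pb²⁺] and the known concentrations, [Pb²⁺] in the denominator gives [Pb²⁺] = 0.0017 M.

0.0017 M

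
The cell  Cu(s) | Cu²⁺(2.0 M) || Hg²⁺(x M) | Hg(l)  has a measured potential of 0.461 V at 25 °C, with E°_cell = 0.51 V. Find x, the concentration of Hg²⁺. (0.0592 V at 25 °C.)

0.044 M

From the Nernst equation, log Q = n(E° − E)/0.0592 = 2(0.51 − 0.461)/0.0592 = 1.655, so Q = 45.2.
With Q = [Cu²⁺]/[Hg²⁺] and the known concentrations, [Hg²⁺] in the denominator gives [Hg²⁺] = 0.044 M.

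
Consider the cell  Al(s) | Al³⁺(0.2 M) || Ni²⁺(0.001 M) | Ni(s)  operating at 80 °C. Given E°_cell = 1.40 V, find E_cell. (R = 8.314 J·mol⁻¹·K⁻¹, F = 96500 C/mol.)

1.31 V

Balancing electrons gives n = 6; the reaction quotient is Q = [Al³⁺]^2/[Ni²⁺]^3 = 4 × 10^7.
E = E° − (RT/nF) ln Q = 1.40 − (8.314×353)/(6×96500) × (17.504) = 1.400 − 0.089 = 1.311 V.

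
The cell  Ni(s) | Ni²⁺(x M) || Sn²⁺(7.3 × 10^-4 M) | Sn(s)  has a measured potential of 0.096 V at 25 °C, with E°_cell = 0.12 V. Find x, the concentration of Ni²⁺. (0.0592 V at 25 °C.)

From the Nernst equation, log Q = n(E° − E)/0.0592 = 2(0.12 − 0.096)/0.0592 = 0.811, so Q = 6.47.
With Q = [Ni²⁺]/[Sn²⁺] and the known concentrations, [Ni²⁺] in the numerator gives [Ni²⁺] = 0.0047 M.

0.0047 M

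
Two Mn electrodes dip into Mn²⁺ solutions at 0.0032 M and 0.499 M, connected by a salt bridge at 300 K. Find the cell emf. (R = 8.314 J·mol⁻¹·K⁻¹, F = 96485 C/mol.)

Both half-cells are Mn²⁺/Mn, so E°_cell = 0. The concentrated side is the cathode; the cell reaction moves Mn²⁺ from high to low concentration with n = 2.
Q = [Mn²⁺]_dilute/[Mn²⁺]_conc = 0.0032/0.499 = 0.00641.
E = 0 − (RT/nF) ln Q = −((8.314×300)/(2×96485))(-5.049) = 0.0653 V.

0.065 V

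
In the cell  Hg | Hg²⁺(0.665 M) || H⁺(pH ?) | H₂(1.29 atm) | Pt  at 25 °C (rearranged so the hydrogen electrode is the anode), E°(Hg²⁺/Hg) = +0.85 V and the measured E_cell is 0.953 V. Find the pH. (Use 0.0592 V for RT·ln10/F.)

E°_cell = 0.85 V and n = 2.
log Q = n(E° − E)/0.0592 = 2×(0.85 − 0.953)/0.0592 = -3.480.
With Q = [H⁺]^2 / ([Hg²⁺]·P(H₂)), solving for [H⁺] gives log[H⁺] = -1.773, so pH = 1.77.

pH = 1.77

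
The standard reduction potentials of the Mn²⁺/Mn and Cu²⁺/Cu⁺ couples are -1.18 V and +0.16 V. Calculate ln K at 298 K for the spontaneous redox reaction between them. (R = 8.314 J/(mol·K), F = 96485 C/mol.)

ln K = 104.4

E°_cell = +0.16 − (-1.18) = 1.34 V, with n = 2 electrons transferred.
At equilibrium E = 0, so the Nernst equation gives ln K = nFE°/RT = (2)(96485)(1.34)/((8.314)(298)) = 104.37.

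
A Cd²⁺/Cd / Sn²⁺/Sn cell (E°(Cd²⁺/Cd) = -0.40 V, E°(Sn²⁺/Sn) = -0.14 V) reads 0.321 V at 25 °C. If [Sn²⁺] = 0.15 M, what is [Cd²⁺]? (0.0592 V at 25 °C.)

From the Nernst equation, log Q = n(E° − E)/0.0592 = 2(0.26 − 0.321)/0.0592 = -2.061, so Q = 0.00869.
With Q = [Cd²⁺]/[Sn²⁺] and the known concentrations, [Cd²⁺] in the numerator gives [Cd²⁺] = 0.0013 M.

0.0013 M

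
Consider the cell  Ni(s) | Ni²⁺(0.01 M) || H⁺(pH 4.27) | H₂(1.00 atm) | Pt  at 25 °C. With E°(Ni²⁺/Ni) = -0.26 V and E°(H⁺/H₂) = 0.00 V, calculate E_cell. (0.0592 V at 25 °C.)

The hydrogen couple is the cathode, so E°_cell = 0.26 V; n = 2.
[H⁺] = 10^(−4.27) = 5.4 × 10^-5 M, and Q = [Ni²⁺]·P(H₂) / [H⁺]^2 = 3.47 × 10^6.
E = E° − (0.0592/2) log Q = 0.26 − (0.0592/2)(6.540) = 0.066 V.

0.066 V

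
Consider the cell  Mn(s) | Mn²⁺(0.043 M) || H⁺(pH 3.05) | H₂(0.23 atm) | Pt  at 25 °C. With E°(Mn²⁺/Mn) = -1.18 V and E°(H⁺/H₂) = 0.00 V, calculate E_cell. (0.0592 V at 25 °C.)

1.06 V

The hydrogen couple is the cathode, so E°_cell = 1.18 V; n = 2.
[H⁺] = 10^(−3.05) = 8.9 × 10^-4 M, and Q = [Mn²⁺]·P(H₂) / [H⁺]^2 = 1.25 × 10^4.
E = E° − (0.0592/2) log Q = 1.18 − (0.0592/2)(4.095) = 1.059 V.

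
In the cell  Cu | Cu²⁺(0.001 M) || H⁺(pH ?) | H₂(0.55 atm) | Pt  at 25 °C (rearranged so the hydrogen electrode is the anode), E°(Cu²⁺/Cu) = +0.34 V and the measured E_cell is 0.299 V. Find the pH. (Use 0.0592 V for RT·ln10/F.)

E°_cell = 0.34 V and n = 2.
log Q = n(E° − E)/0.0592 = 2×(0.34 − 0.299)/0.0592 = 1.385.
With Q = [H⁺]^2 / ([Cu²⁺]·P(H₂)), solving for [H⁺] gives log[H⁺] = -0.937, so pH = 0.94.

pH = 0.94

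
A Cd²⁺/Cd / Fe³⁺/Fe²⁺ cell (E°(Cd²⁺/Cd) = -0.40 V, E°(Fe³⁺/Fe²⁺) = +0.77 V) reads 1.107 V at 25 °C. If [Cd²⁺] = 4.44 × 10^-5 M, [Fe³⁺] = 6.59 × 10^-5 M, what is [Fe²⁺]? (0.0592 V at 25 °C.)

0.11 M

From the Nernst equation, log Q = n(E° − E)/0.0592 = 2(1.17 − 1.107)/0.0592 = 2.128, so Q = 134.
With Q = [Cd²⁺]·[Fe²⁺]^2/[Fe³⁺]^2 and the known concentrations, [Fe²⁺]^2 in the numerator gives [Fe²⁺] = 0.11 M.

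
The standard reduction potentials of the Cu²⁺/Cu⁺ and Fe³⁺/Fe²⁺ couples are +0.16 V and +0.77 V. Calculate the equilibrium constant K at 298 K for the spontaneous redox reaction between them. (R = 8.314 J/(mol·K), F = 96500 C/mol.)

E°_cell = +0.77 − (+0.16) = 0.61 V, with n = 1 electron transferred.
At equilibrium E = 0, so the Nernst equation gives ln K = nFE°/RT = (1)(96500)(0.61)/((8.314)(298)) = 23.76.
K = e^23.76 = 2.1 × 10^10.

2.1 × 10^10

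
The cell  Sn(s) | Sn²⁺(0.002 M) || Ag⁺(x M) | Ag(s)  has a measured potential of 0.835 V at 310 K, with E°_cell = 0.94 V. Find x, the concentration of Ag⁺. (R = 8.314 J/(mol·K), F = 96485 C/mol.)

From the Nernst equation, ln Q = nF(E° − E)/RT = 2×96485×(0.94 − 0.835)/(8.314×310) = 7.862, so Q = 2600.
With Q = [Sn²⁺]/[Ag⁺]^2 and the known concentrations, [Ag⁺]^2 in the denominator gives [Ag⁺] = 8.8 × 10^-4 M.

8.8 × 10^-4 M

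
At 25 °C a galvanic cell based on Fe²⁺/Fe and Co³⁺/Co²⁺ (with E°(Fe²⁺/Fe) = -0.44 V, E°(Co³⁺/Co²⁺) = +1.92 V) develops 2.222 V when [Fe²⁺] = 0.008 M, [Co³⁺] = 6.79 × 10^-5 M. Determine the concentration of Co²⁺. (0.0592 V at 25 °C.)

0.16 M

From the Nernst equation, log Q = n(E° − E)/0.0592 = 2(2.36 − 2.222)/0.0592 = 4.662, so Q = 4.59 × 10^4.
With Q = [Fe²⁺]·[Co²⁺]^2/[Co³⁺]^2 and the known concentrations, [Co²⁺]^2 in the numerator gives [Co²⁺] = 0.16 M.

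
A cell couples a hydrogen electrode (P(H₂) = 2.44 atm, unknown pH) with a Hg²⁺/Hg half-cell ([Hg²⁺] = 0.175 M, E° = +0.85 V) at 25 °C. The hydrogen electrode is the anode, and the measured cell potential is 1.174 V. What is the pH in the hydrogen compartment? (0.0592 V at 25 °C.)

E°_cell = 0.85 V and n = 2.
log Q = n(E° − E)/0.0592 = 2×(0.85 − 1.174)/0.0592 = -10.946.
With Q = [H⁺]^2 / ([Hg²⁺]·P(H₂)), solving for [H⁺] gives log[H⁺] = -5.658, so pH = 5.66.

pH = 5.66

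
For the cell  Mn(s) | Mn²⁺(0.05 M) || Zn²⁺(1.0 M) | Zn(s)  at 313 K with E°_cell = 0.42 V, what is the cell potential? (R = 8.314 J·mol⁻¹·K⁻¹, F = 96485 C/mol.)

Balancing electrons gives n = 2; the reaction quotient is Q = [Mn²⁺]/[Zn²⁺] = 0.0500.
E = E° − (RT/nF) ln Q = 0.42 − (8.314×313)/(2×96485) × (-2.996) = 0.420 + 0.040 = 0.460 V.

0.460 V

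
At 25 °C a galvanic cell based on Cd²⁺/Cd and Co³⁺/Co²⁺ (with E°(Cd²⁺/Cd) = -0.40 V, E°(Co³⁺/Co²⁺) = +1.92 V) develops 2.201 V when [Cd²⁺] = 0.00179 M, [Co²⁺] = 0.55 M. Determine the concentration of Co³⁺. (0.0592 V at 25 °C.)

From the Nernst equation, log Q = n(E° − E)/0.0592 = 2(2.32 − 2.201)/0.0592 = 4.020, so Q = 1.05 × 10^4.
With Q = [Cd²⁺]·[Co²⁺]^2/[Co³⁺]^2 and the known concentrations, [Co³⁺]^2 in the denominator gives [Co³⁺] = 2.3 × 10^-4 M.

2.3 × 10^-4 M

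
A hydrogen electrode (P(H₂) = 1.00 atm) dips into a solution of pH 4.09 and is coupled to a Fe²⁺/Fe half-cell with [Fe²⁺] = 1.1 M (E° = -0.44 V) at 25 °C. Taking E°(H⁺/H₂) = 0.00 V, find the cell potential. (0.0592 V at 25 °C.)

0.20 V

The hydrogen couple is the cathode, so E°_cell = 0.44 V; n = 2.
[H⁺] = 10^(−4.09) = 8.1 × 10^-5 M, and Q = [Fe²⁺]·P(H₂) / [H⁺]^2 = 1.66 × 10^8.
E = E° − (0.0592/2) log Q = 0.44 − (0.0592/2)(8.221) = 0.197 V.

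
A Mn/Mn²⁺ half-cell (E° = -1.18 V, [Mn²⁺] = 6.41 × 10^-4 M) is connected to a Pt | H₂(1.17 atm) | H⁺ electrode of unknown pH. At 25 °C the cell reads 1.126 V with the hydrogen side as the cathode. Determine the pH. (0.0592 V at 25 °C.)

E°_cell = 1.18 V and n = 2.
log Q = n(E° − E)/0.0592 = 2×(1.18 − 1.126)/0.0592 = 1.824.
With Q = [Mn²⁺]·P(H₂) / [H⁺]^2, solving for [H⁺] gives log[H⁺] = -2.475, so pH = 2.47.

pH = 2.47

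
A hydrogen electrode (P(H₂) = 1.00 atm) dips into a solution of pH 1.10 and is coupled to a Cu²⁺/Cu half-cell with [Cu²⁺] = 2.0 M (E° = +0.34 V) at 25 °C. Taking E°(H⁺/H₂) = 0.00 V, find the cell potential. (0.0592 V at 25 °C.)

0.41 V

The Cu²⁺/Cu couple is the cathode, so E°_cell = 0.34 V; n = 2.
[H⁺] = 10^(−1.10) = 0.079 M, and Q = [H⁺]^2 / ([Cu²⁺]·P(H₂)) = 0.00315.
E = E° − (0.0592/2) log Q = 0.34 − (0.0592/2)(-2.501) = 0.414 V.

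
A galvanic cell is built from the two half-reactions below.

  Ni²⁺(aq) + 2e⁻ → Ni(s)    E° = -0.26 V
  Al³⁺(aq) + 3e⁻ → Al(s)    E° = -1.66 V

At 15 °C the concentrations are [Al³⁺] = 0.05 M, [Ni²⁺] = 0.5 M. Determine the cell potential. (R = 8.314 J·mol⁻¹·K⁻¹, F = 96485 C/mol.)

The Ni²⁺/Ni couple has the higher reduction potential and acts as the cathode, so E°_cell = -0.26 − (-1.66) = 1.40 V.
Balancing electrons gives n = 6; the reaction quotient is Q = [Al³⁺]^2/[Ni²⁺]^3 = 0.0200.
E = E° − (RT/nF) ln Q = 1.40 − (8.314×288)/(6×96485) × (-3.912) = 1.400 + 0.016 = 1.416 V.

1.42 V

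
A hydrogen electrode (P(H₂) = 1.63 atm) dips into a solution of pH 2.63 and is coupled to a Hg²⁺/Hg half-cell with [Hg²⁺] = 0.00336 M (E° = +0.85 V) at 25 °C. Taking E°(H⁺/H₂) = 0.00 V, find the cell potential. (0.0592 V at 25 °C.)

0.94 V

The Hg²⁺/Hg couple is the cathode, so E°_cell = 0.85 V; n = 2.
[H⁺] = 10^(−2.63) = 0.0023 M, and Q = [H⁺]^2 / ([Hg²⁺]·P(H₂)) = 0.00100.
E = E° − (0.0592/2) log Q = 0.85 − (0.0592/2)(-2.999) = 0.939 V.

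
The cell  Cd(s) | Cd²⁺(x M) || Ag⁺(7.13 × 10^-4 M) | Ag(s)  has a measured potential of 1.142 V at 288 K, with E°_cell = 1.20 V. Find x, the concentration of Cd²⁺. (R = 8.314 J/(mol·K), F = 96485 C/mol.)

5.4 × 10^-5 M

From the Nernst equation, ln Q = nF(E° − E)/RT = 2×96485×(1.20 − 1.142)/(8.314×288) = 4.674, so Q = 107.
With Q = [Cd²⁺]/[Ag⁺]^2 and the known concentrations, [Cd²⁺] in the numerator gives [Cd²⁺] = 5.4 × 10^-5 M.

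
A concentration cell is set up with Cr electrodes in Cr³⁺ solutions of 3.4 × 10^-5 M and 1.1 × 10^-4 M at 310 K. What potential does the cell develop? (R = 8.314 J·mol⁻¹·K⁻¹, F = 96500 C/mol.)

Both half-cells are Cr³⁺/Cr, so E°_cell = 0. The concentrated side is the cathode; the cell reaction moves Cr³⁺ from high to low concentration with n = 3.
Q = [Cr³⁺]_dilute/[Cr³⁺]_conc = 3.4 × 10^-5/1.1 × 10^-4 = 0.309.
E = 0 − (RT/nF) ln Q = −((8.314×310)/(3×96500))(-1.174) = 0.0105 V.

0.010 V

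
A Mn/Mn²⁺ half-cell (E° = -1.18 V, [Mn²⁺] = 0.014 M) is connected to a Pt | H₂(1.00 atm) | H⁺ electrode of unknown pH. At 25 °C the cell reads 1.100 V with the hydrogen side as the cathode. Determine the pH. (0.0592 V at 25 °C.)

pH = 2.28

E°_cell = 1.18 V and n = 2.
log Q = n(E° − E)/0.0592 = 2×(1.18 − 1.100)/0.0592 = 2.703.
With Q = [Mn²⁺]·P(H₂) / [H⁺]^2, solving for [H⁺] gives log[H⁺] = -2.278, so pH = 2.28.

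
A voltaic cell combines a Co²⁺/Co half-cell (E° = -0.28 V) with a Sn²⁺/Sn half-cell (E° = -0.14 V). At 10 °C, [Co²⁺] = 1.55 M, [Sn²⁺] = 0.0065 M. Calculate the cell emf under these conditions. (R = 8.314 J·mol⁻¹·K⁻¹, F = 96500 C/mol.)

The Sn²⁺/Sn couple has the higher reduction potential and acts as the cathode, so E°_cell = -0.14 − (-0.28) = 0.14 V.
Balancing electrons gives n = 2; the reaction quotient is Q = [Co²⁺]/[Sn²⁺] = 238.
E = E° − (RT/nF) ln Q = 0.14 − (8.314×283)/(2×96500) × (5.474) = 0.140 − 0.067 = 0.073 V.

0.073 V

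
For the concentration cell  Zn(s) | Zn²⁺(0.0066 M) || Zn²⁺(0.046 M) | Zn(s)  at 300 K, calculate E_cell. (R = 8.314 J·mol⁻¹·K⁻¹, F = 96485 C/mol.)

0.025 V

Both half-cells are Zn²⁺/Zn, so E°_cell = 0. The concentrated side is the cathode; the cell reaction moves Zn²⁺ from high to low concentration with n = 2.
Q = [Zn²⁺]_dilute/[Zn²⁺]_conc = 0.0066/0.046 = 0.143.
E = 0 − (RT/nF) ln Q = −((8.314×300)/(2×96485))(-1.942) = 0.0251 V.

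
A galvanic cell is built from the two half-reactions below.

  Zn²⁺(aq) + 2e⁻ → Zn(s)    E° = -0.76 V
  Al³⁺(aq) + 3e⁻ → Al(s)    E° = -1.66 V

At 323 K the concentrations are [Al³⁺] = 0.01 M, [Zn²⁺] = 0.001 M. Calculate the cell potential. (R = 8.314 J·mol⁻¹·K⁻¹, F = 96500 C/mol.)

0.847 V

The Zn²⁺/Zn couple has the higher reduction potential and acts as the cathode, so E°_cell = -0.76 − (-1.66) = 0.90 V.
Balancing electrons gives n = 6; the reaction quotient is Q = [Al³⁺]^2/[Zn²⁺]^3 = 1 × 10^5.
E = E° − (RT/nF) ln Q = 0.90 − (8.314×323)/(6×96500) × (11.513) = 0.900 − 0.053 = 0.847 V.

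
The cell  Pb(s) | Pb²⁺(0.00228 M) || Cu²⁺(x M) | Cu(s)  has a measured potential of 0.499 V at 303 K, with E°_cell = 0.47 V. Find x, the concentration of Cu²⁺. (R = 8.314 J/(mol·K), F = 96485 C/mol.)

From the Nernst equation, ln Q = nF(E° − E)/RT = 2×96485×(0.47 − 0.499)/(8.314×303) = -2.221, so Q = 0.108.
With Q = [Pb²⁺]/[Cu²⁺] and the known concentrations, [Cu²⁺] in the denominator gives [Cu²⁺] = 0.021 M.

0.021 M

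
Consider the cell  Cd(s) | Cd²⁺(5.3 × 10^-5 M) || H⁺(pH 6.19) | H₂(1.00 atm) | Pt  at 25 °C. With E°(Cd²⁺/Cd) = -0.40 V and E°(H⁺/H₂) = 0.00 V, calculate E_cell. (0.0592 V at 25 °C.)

The hydrogen couple is the cathode, so E°_cell = 0.40 V; n = 2.
[H⁺] = 10^(−6.19) = 6.5 × 10^-7 M, and Q = [Cd²⁺]·P(H₂) / [H⁺]^2 = 1.27 × 10^8.
E = E° − (0.0592/2) log Q = 0.40 − (0.0592/2)(8.104) = 0.160 V.

0.16 V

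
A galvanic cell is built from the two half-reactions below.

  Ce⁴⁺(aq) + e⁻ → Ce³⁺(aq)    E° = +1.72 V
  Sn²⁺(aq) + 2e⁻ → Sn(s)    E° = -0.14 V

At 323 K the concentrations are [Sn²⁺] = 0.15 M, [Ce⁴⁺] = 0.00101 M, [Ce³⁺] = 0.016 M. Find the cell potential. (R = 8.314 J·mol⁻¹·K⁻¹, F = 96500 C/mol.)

1.81 V

The Ce⁴⁺/Ce³⁺ couple has the higher reduction potential and acts as the cathode, so E°_cell = +1.72 − (-0.14) = 1.86 V.
Balancing electrons gives n = 2; the reaction quotient is Q = [Sn²⁺]·[Ce³⁺]^2/[Ce⁴⁺]^2 = 37.6.
E = E° − (RT/nF) ln Q = 1.86 − (8.314×323)/(2×96500) × (3.628) = 1.860 − 0.050 = 1.810 V.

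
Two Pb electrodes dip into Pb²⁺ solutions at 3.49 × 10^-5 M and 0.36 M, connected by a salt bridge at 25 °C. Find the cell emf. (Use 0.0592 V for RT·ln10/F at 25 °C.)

0.12 V

Both half-cells are Pb²⁺/Pb, so E°_cell = 0. The concentrated side is the cathode; the cell reaction moves Pb²⁺ from high to low concentration with n = 2.
Q = [Pb²⁺]_dilute/[Pb²⁺]_conc = 3.49 × 10^-5/0.36 = 9.69 × 10^-5.
E = 0 − (0.0592/2) log Q = −(0.0592/2)(-4.013) = 0.1188 V.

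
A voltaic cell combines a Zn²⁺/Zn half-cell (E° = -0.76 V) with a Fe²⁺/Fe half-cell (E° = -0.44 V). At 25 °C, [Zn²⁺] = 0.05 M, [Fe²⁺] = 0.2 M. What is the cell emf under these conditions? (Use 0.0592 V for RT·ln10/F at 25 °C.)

0.338 V

The Fe²⁺/Fe couple has the higher reduction potential and acts as the cathode, so E°_cell = -0.44 − (-0.76) = 0.32 V.
Balancing electrons gives n = 2; the reaction quotient is Q = [Zn²⁺]/[Fe²⁺] = 0.250.
At 25 °C, E = E° − (0.0592/n) log Q = 0.32 − (0.0592/2)(-0.602) = 0.320 + 0.018 = 0.338 V.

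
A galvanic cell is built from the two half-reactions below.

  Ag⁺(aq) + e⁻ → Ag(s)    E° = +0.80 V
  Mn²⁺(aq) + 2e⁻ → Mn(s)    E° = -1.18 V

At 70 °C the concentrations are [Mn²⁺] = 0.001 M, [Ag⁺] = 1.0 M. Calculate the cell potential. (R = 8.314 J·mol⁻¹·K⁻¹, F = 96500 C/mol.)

2.08 V

The Ag⁺/Ag couple has the higher reduction potential and acts as the cathode, so E°_cell = +0.80 − (-1.18) = 1.98 V.
Balancing electrons gives n = 2; the reaction quotient is Q = [Mn²⁺]/[Ag⁺]^2 = 0.00100.
E = E° − (RT/nF) ln Q = 1.98 − (8.314×343)/(2×96500) × (-6.908) = 1.980 + 0.102 = 2.082 V.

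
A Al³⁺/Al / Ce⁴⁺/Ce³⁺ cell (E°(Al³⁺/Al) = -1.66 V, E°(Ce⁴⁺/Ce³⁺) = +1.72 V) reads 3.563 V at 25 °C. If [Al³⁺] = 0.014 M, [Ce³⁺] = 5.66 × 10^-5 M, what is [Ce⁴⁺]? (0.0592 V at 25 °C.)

0.017 M

From the Nernst equation, log Q = n(E° − E)/0.0592 = 3(3.38 − 3.563)/0.0592 = -9.274, so Q = 5.33 × 10^-10.
With Q = [Al³⁺]·[Ce³⁺]^3/[Ce⁴⁺]^3 and the known concentrations, [Ce⁴⁺]^3 in the denominator gives [Ce⁴⁺] = 0.017 M.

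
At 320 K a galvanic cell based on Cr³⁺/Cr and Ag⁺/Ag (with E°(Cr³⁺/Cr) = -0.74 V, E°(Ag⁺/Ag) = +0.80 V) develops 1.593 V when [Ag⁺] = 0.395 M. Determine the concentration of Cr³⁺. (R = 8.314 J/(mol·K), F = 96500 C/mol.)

From the Nernst equation, ln Q = nF(E° − E)/RT = 3×96500×(1.54 − 1.593)/(8.314×320) = -5.767, so Q = 0.00313.
With Q = [Cr³⁺]/[Ag⁺]^3 and the known concentrations, [Cr³⁺] in the numerator gives [Cr³⁺] = 1.9 × 10^-4 M.

1.9 × 10^-4 M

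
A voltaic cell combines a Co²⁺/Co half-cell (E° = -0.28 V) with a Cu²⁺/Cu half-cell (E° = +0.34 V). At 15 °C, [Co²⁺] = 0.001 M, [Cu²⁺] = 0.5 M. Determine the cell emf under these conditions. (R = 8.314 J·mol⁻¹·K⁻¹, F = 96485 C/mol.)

The Cu²⁺/Cu couple has the higher reduction potential and acts as the cathode, so E°_cell = +0.34 − (-0.28) = 0.62 V.
Balancing electrons gives n = 2; the reaction quotient is Q = [Co²⁺]/[Cu²⁺] = 0.00200.
E = E° − (RT/nF) ln Q = 0.62 − (8.314×288)/(2×96485) × (-6.215) = 0.620 + 0.077 = 0.697 V.

0.697 V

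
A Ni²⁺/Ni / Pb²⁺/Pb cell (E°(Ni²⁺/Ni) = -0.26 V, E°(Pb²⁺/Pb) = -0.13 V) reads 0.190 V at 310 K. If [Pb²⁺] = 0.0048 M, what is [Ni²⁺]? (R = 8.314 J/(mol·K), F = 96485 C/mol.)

From the Nernst equation, ln Q = nF(E° − E)/RT = 2×96485×(0.13 − 0.190)/(8.314×310) = -4.492, so Q = 0.0112.
With Q = [Ni²⁺]/[Pb²⁺] and the known concentrations, [Ni²⁺] in the numerator gives [Ni²⁺] = 5.4 × 10^-5 M.

5.4 × 10^-5 M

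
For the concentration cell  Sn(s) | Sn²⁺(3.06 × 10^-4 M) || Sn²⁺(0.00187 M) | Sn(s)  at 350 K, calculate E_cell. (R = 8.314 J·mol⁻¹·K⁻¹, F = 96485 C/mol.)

0.027 V

Both half-cells are Sn²⁺/Sn, so E°_cell = 0. The concentrated side is the cathode; the cell reaction moves Sn²⁺ from high to low concentration with n = 2.
Q = [Sn²⁺]_dilute/[Sn²⁺]_conc = 3.06 × 10^-4/0.00187 = 0.164.
E = 0 − (RT/nF) ln Q = −((8.314×350)/(2×96485))(-1.810) = 0.0273 V.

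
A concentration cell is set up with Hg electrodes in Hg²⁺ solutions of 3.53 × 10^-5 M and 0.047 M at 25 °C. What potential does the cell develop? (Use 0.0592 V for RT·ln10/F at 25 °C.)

Both half-cells are Hg²⁺/Hg, so E°_cell = 0. The concentrated side is the cathode; the cell reaction moves Hg²⁺ from high to low concentration with n = 2.
Q = [Hg²⁺]_dilute/[Hg²⁺]_conc = 3.53 × 10^-5/0.047 = 7.51 × 10^-4.
E = 0 − (0.0592/2) log Q = −(0.0592/2)(-3.124) = 0.0925 V.

0.092 V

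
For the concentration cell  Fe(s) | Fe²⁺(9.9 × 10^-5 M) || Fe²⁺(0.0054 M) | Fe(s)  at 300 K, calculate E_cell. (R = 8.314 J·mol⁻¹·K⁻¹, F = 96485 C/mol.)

0.052 V

Both half-cells are Fe²⁺/Fe, so E°_cell = 0. The concentrated side is the cathode; the cell reaction moves Fe²⁺ from high to low concentration with n = 2.
Q = [Fe²⁺]_dilute/[Fe²⁺]_conc = 9.9 × 10^-5/0.0054 = 0.0183.
E = 0 − (RT/nF) ln Q = −((8.314×300)/(2×96485))(-3.999) = 0.0517 V.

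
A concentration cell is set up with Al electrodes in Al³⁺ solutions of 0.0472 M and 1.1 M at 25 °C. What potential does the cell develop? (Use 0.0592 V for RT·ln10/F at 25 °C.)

Both half-cells are Al³⁺/Al, so E°_cell = 0. The concentrated side is the cathode; the cell reaction moves Al³⁺ from high to low concentration with n = 3.
Q = [Al³⁺]_dilute/[Al³⁺]_conc = 0.0472/1.1 = 0.0429.
E = 0 − (0.0592/3) log Q = −(0.0592/3)(-1.367) = 0.0270 V.

0.027 V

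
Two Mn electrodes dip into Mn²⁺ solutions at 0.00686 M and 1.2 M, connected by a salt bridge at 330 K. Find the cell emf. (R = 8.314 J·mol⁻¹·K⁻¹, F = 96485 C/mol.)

0.073 V

Both half-cells are Mn²⁺/Mn, so E°_cell = 0. The concentrated side is the cathode; the cell reaction moves Mn²⁺ from high to low concentration with n = 2.
Q = [Mn²⁺]_dilute/[Mn²⁺]_conc = 0.00686/1.2 = 0.00572.
E = 0 − (RT/nF) ln Q = −((8.314×330)/(2×96485))(-5.164) = 0.0734 V.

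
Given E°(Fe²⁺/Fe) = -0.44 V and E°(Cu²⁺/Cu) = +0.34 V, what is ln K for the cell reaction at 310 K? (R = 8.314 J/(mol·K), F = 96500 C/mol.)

ln K = 58.4

E°_cell = +0.34 − (-0.44) = 0.78 V, with n = 2 electrons transferred.
At equilibrium E = 0, so the Nernst equation gives ln K = nFE°/RT = (2)(96500)(0.78)/((8.314)(310)) = 58.41.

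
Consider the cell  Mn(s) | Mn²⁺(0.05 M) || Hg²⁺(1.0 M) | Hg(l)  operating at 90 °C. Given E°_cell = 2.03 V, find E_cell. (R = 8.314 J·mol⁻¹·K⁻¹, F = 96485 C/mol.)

2.08 V

Balancing electrons gives n = 2; the reaction quotient is Q = [Mn²⁺]/[Hg²⁺] = 0.0500.
E = E° − (RT/nF) ln Q = 2.03 − (8.314×363)/(2×96485) × (-2.996) = 2.030 + 0.047 = 2.077 V.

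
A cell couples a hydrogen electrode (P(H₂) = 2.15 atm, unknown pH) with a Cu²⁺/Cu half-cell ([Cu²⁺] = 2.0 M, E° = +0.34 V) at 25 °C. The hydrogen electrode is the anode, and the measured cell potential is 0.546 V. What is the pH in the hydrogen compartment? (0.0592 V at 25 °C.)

pH = 3.16

E°_cell = 0.34 V and n = 2.
log Q = n(E° − E)/0.0592 = 2×(0.34 − 0.546)/0.0592 = -6.959.
With Q = [H⁺]^2 / ([Cu²⁺]·P(H₂)), solving for [H⁺] gives log[H⁺] = -3.163, so pH = 3.16.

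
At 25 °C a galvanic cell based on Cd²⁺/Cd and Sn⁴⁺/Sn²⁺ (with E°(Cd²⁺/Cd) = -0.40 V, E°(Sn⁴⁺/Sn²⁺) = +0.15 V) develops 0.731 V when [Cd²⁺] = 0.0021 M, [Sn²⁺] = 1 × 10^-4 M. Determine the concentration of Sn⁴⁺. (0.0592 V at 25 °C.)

From the Nernst equation, log Q = n(E° − E)/0.0592 = 2(0.55 − 0.731)/0.0592 = -6.115, so Q = 7.68 × 10^-7.
With Q = [Cd²⁺]·[Sn²⁺]/[Sn⁴⁺] and the known concentrations, [Sn⁴⁺] in the denominator gives [Sn⁴⁺] = 0.27 M.

0.27 M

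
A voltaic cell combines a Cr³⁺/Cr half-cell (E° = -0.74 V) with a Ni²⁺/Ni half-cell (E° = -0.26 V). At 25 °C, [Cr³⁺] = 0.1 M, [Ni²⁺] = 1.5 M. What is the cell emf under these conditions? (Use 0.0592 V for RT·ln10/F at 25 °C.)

0.505 V

The Ni²⁺/Ni couple has the higher reduction potential and acts as the cathode, so E°_cell = -0.26 − (-0.74) = 0.48 V.
Balancing electrons gives n = 6; the reaction quotient is Q = [Cr³⁺]^2/[Ni²⁺]^3 = 0.00296.
At 25 °C, E = E° − (0.0592/n) log Q = 0.48 − (0.0592/6)(-2.528) = 0.480 + 0.025 = 0.505 V.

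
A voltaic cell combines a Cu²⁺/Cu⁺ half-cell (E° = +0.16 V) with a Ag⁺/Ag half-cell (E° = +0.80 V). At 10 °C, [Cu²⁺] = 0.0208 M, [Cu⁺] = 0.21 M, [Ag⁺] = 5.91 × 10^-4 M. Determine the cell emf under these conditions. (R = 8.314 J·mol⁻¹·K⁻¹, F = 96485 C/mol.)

The Ag⁺/Ag couple has the higher reduction potential and acts as the cathode, so E°_cell = +0.80 − (+0.16) = 0.64 V.
Balancing electrons gives n = 1; the reaction quotient is Q = [Cu²⁺]/([Cu⁺]·[Ag⁺]) = 168.
E = E° − (RT/nF) ln Q = 0.64 − (8.314×283)/(1×96485) × (5.122) = 0.640 − 0.125 = 0.515 V.

0.515 V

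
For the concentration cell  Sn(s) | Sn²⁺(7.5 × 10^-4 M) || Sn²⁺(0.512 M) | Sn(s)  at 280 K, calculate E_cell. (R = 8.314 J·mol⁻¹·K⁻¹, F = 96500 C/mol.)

0.079 V

Both half-cells are Sn²⁺/Sn, so E°_cell = 0. The concentrated side is the cathode; the cell reaction moves Sn²⁺ from high to low concentration with n = 2.
Q = [Sn²⁺]_dilute/[Sn²⁺]_conc = 7.5 × 10^-4/0.512 = 0.00146.
E = 0 − (RT/nF) ln Q = −((8.314×280)/(2×96500))(-6.526) = 0.0787 V.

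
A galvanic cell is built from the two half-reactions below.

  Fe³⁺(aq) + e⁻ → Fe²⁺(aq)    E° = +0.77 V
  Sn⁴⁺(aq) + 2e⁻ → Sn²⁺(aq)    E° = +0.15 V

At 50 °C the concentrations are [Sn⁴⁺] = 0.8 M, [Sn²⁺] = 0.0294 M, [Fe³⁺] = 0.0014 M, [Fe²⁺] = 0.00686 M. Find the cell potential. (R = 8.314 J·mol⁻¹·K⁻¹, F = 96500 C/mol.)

0.530 V

The Fe³⁺/Fe²⁺ couple has the higher reduction potential and acts as the cathode, so E°_cell = +0.77 − (+0.15) = 0.62 V.
Balancing electrons gives n = 2; the reaction quotient is Q = [Sn⁴⁺]·[Fe²⁺]^2/([Sn²⁺]·[Fe³⁺]^2) = 653.
E = E° − (RT/nF) ln Q = 0.62 − (8.314×323)/(2×96500) × (6.482) = 0.620 − 0.090 = 0.530 V.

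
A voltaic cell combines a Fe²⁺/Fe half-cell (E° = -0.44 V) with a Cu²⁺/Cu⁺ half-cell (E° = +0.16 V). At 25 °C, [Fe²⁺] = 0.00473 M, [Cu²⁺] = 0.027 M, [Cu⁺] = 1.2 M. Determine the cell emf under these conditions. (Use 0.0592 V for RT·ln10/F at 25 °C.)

0.571 V

The Cu²⁺/Cu⁺ couple has the higher reduction potential and acts as the cathode, so E°_cell = +0.16 − (-0.44) = 0.60 V.
Balancing electrons gives n = 2; the reaction quotient is Q = [Fe²⁺]·[Cu⁺]^2/[Cu²⁺]^2 = 9.34.
At 25 °C, E = E° − (0.0592/n) log Q = 0.60 − (0.0592/2)(0.970) = 0.600 − 0.029 = 0.571 V.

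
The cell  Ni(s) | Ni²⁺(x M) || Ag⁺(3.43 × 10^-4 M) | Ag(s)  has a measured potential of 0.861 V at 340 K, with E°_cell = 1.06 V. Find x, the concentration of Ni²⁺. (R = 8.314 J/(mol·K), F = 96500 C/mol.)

From the Nernst equation, ln Q = nF(E° − E)/RT = 2×96500×(1.06 − 0.861)/(8.314×340) = 13.587, so Q = 7.96 × 10^5.
With Q = [Ni²⁺]/[Ag⁺]^2 and the known concentrations, [Ni²⁺] in the numerator gives [Ni²⁺] = 0.094 M.

0.094 M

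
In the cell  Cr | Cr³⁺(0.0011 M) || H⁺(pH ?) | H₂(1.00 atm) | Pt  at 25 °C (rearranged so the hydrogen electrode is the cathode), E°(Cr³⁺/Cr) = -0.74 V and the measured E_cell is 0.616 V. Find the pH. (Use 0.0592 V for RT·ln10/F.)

pH = 3.08

E°_cell = 0.74 V and n = 6.
log Q = n(E° − E)/0.0592 = 6×(0.74 − 0.616)/0.0592 = 12.568.
With Q = [Cr³⁺]^2·P(H₂)^3 / [H⁺]^6, solving for [H⁺] gives log[H⁺] = -3.081, so pH = 3.08.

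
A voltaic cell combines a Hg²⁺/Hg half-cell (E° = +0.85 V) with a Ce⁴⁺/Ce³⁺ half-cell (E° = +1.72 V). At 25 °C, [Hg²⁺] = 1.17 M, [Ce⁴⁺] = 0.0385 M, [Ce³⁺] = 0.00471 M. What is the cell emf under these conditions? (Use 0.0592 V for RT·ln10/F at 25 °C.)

0.922 V

The Ce⁴⁺/Ce³⁺ couple has the higher reduction potential and acts as the cathode, so E°_cell = +1.72 − (+0.85) = 0.87 V.
Balancing electrons gives n = 2; the reaction quotient is Q = [Hg²⁺]·[Ce³⁺]^2/[Ce⁴⁺]^2 = 0.0175.
At 25 °C, E = E° − (0.0592/n) log Q = 0.87 − (0.0592/2)(-1.757) = 0.870 + 0.052 = 0.922 V.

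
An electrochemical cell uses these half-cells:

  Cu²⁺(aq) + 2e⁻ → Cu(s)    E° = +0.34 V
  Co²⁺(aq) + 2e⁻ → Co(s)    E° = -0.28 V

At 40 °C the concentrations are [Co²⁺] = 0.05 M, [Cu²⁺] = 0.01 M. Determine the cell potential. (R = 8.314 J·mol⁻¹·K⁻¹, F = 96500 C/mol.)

0.598 V

The Cu²⁺/Cu couple has the higher reduction potential and acts as the cathode, so E°_cell = +0.34 − (-0.28) = 0.62 V.
Balancing electrons gives n = 2; the reaction quotient is Q = [Co²⁺]/[Cu²⁺] = 5.00.
E = E° − (RT/nF) ln Q = 0.62 − (8.314×313)/(2×96500) × (1.609) = 0.620 − 0.022 = 0.598 V.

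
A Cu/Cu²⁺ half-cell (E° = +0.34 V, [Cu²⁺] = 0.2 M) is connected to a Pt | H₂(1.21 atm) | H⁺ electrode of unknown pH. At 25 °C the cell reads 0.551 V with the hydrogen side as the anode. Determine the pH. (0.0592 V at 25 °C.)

pH = 3.87

E°_cell = 0.34 V and n = 2.
log Q = n(E° − E)/0.0592 = 2×(0.34 − 0.551)/0.0592 = -7.128.
With Q = [H⁺]^2 / ([Cu²⁺]·P(H₂)), solving for [H⁺] gives log[H⁺] = -3.872, so pH = 3.87.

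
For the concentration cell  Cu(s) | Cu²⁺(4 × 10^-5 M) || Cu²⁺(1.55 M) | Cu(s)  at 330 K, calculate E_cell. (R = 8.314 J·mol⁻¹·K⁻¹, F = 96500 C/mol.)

Both half-cells are Cu²⁺/Cu, so E°_cell = 0. The concentrated side is the cathode; the cell reaction moves Cu²⁺ from high to low concentration with n = 2.
Q = [Cu²⁺]_dilute/[Cu²⁺]_conc = 4 × 10^-5/1.55 = 2.58 × 10^-5.
E = 0 − (RT/nF) ln Q = −((8.314×330)/(2×96500))(-10.565) = 0.1502 V.

0.15 V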